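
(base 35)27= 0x4d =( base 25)32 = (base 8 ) 115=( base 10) 77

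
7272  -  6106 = 1166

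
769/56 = 769/56 = 13.73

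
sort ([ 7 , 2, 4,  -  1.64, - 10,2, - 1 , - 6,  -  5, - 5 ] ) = [ - 10, - 6, - 5,- 5,  -  1.64, - 1, 2,  2, 4, 7]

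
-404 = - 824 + 420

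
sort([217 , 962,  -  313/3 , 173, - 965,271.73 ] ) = [ -965, -313/3,173, 217,271.73, 962]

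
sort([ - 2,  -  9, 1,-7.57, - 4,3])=[-9, - 7.57,  -  4,- 2, 1, 3]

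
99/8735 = 99/8735 = 0.01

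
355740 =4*88935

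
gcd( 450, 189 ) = 9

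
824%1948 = 824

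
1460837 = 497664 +963173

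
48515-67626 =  - 19111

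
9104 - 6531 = 2573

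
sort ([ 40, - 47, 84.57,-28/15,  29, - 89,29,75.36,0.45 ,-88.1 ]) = [ - 89 , - 88.1, - 47, - 28/15,0.45, 29 , 29,40 , 75.36,  84.57]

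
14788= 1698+13090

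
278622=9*30958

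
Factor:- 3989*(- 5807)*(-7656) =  - 2^3*3^1 * 11^1*29^1 * 3989^1*5807^1 = - 177344525688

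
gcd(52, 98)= 2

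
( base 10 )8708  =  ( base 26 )cmo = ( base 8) 21004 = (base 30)9K8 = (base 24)F2K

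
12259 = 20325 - 8066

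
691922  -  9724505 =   -  9032583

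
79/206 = 79/206 = 0.38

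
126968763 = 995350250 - 868381487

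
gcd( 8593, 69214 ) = 1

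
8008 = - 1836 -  - 9844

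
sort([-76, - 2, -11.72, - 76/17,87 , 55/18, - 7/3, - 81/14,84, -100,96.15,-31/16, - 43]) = [ - 100, - 76, - 43 , - 11.72,- 81/14, - 76/17, - 7/3 , - 2, - 31/16,55/18,84 , 87,96.15]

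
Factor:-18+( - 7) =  - 25 = -5^2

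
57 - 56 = 1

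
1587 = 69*23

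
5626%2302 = 1022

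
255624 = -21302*( - 12)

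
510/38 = 13 + 8/19 = 13.42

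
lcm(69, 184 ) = 552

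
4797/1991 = 2 + 815/1991  =  2.41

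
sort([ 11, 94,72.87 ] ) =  [11,72.87,94] 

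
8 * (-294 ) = -2352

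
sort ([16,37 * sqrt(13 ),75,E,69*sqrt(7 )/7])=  [ E,16,69*sqrt( 7 ) /7, 75,37*sqrt( 13 )]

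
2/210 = 1/105 = 0.01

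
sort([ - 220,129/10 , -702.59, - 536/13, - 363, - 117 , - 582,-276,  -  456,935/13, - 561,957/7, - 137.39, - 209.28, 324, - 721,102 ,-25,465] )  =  [-721, - 702.59, - 582,- 561, - 456, - 363,  -  276, - 220, -209.28, - 137.39, - 117, - 536/13, - 25,129/10,935/13,102,957/7, 324,  465 ]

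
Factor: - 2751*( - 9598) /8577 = 8801366/2859 = 2^1*3^( - 1)*7^1 * 131^1*953^( - 1)*4799^1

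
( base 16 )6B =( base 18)5h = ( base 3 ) 10222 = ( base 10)107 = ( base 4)1223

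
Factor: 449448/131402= 2^2*3^1*61^1 * 307^1 * 65701^( - 1) = 224724/65701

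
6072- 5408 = 664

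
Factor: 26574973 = 1249^1*21277^1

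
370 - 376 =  - 6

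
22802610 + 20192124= 42994734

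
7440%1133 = 642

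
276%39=3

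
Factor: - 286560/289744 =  - 2^1*3^2*5^1*7^(-1 ) * 13^( -1) = -90/91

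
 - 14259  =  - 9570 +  - 4689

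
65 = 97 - 32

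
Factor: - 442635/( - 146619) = 3^( - 1 )*5^1 * 11^( - 1)*23^1*1283^1*1481^( - 1)  =  147545/48873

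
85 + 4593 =4678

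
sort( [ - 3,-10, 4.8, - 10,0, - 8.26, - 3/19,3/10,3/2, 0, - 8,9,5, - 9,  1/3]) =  [ - 10, - 10, - 9, - 8.26, - 8, - 3, - 3/19,0, 0 , 3/10, 1/3,3/2,4.8,5, 9]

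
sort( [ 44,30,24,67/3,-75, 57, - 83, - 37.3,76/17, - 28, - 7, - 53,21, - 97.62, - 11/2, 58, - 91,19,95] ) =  [ - 97.62, - 91 , - 83,-75, - 53,-37.3, - 28, - 7 ,-11/2,76/17, 19,21,  67/3,24,30 , 44,57,58, 95 ]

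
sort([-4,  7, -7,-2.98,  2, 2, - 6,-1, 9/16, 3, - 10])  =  [ - 10,-7 , - 6, - 4, - 2.98, - 1, 9/16,2, 2,3,  7 ] 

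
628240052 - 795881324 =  - 167641272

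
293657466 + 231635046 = 525292512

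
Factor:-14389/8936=-2^( - 3)*1117^( - 1) * 14389^1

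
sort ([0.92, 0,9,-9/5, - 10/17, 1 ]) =[ - 9/5, - 10/17, 0, 0.92,1, 9 ]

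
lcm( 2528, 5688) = 22752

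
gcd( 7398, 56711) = 1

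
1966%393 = 1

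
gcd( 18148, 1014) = 26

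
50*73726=3686300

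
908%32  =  12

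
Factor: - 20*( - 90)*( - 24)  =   - 43200 =- 2^6*3^3*5^2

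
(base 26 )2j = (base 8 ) 107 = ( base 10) 71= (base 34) 23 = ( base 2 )1000111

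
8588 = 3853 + 4735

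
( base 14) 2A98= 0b1110110011110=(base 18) 1574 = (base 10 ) 7582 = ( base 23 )E7F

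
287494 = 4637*62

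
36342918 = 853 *42606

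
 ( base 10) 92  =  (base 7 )161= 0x5C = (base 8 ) 134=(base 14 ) 68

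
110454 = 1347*82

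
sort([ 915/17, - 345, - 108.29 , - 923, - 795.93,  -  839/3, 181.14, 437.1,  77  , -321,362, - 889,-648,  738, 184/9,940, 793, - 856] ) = [ - 923, - 889,-856, - 795.93 , - 648,  -  345, - 321, - 839/3, -108.29, 184/9, 915/17, 77, 181.14, 362,437.1, 738,793, 940]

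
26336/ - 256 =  - 823/8 =- 102.88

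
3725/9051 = 3725/9051=0.41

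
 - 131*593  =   - 77683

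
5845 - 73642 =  -67797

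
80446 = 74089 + 6357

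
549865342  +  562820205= 1112685547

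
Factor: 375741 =3^2*83^1*503^1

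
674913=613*1101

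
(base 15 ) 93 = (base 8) 212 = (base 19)75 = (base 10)138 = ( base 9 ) 163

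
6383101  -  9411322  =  -3028221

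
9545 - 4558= 4987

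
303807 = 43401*7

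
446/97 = 446/97 = 4.60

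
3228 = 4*807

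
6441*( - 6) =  - 38646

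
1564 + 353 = 1917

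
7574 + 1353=8927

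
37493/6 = 37493/6 = 6248.83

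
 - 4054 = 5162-9216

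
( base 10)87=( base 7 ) 153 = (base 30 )2r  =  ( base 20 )47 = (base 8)127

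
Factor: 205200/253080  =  2^1*3^1*5^1*37^(- 1) = 30/37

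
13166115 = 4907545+8258570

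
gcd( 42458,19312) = 142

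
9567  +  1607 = 11174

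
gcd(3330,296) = 74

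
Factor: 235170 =2^1*3^3  *5^1*13^1 * 67^1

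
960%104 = 24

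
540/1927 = 540/1927 = 0.28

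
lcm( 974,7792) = 7792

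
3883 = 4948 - 1065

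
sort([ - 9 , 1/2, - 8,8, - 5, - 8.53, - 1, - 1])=[ - 9,-8.53,-8,  -  5, - 1,-1,1/2 , 8]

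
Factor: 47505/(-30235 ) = -9501/6047 = - 3^1*3167^1*6047^(- 1 )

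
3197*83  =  265351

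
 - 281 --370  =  89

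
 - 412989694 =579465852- 992455546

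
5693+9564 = 15257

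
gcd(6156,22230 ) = 342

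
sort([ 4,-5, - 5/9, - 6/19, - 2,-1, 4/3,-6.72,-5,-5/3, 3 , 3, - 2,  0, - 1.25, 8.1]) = [ - 6.72 ,- 5,-5, - 2,-2, - 5/3,-1.25,-1,  -  5/9,- 6/19,0,  4/3, 3,  3,4,8.1]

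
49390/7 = 49390/7 = 7055.71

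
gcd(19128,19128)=19128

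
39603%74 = 13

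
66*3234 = 213444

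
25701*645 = 16577145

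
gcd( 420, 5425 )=35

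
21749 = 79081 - 57332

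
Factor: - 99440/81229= - 2^4*5^1*  11^1*29^(-1) * 113^1*2801^( - 1)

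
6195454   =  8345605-2150151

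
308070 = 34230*9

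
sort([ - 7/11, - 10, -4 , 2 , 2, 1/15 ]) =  [  -  10, - 4, - 7/11 , 1/15,  2, 2]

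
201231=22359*9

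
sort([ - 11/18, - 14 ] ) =[ - 14,- 11/18 ]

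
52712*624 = 32892288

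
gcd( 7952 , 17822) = 14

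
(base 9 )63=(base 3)2010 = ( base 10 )57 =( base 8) 71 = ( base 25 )27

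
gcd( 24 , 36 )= 12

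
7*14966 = 104762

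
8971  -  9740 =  -769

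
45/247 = 45/247 = 0.18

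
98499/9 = 32833/3= 10944.33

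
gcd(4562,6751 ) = 1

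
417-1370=-953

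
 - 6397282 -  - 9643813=3246531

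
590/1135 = 118/227 = 0.52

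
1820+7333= 9153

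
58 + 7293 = 7351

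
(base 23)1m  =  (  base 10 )45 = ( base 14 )33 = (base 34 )1B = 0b101101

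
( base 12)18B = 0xFB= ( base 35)76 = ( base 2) 11111011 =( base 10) 251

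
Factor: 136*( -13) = - 2^3 * 13^1*17^1  =  - 1768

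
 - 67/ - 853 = 67/853 = 0.08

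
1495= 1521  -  26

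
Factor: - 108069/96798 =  - 2^( - 1)*73^( - 1 )*163^1 = - 163/146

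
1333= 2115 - 782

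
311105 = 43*7235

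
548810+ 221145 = 769955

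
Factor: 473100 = 2^2 * 3^1*5^2 * 19^1 * 83^1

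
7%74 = 7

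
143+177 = 320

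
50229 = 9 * 5581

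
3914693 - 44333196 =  - 40418503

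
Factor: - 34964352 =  - 2^7* 3^3*67^1*151^1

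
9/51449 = 9/51449  =  0.00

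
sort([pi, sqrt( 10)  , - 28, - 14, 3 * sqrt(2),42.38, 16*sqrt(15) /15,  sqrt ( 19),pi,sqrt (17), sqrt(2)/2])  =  [ - 28,  -  14,sqrt(2)/2,pi,pi,sqrt(10),  sqrt( 17),16*sqrt( 15)/15,  3*sqrt(2),sqrt(19), 42.38 ]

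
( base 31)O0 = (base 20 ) 1h4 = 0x2E8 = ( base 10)744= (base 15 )349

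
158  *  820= 129560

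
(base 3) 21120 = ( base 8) 314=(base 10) 204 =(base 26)7m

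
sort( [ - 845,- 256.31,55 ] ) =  [ - 845, - 256.31 , 55 ] 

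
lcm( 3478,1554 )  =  73038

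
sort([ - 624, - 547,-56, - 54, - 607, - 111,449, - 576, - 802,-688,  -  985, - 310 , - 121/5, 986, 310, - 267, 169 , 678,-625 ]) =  [ - 985, - 802,-688  , - 625, - 624 , -607, - 576, - 547, - 310, - 267, - 111, - 56, - 54, - 121/5, 169,  310 , 449 , 678, 986 ]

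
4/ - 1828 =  - 1/457 = - 0.00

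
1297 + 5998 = 7295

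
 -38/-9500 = 1/250 = 0.00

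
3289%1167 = 955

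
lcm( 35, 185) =1295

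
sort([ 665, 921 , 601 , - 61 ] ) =[-61, 601,665, 921]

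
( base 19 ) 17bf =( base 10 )9610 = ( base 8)22612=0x258a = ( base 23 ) I3J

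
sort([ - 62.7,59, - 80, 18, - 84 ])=[  -  84,  -  80, - 62.7,18 , 59] 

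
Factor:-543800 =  - 2^3 * 5^2*2719^1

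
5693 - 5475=218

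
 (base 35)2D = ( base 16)53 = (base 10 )83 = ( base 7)146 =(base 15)58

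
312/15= 104/5 = 20.80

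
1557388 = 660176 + 897212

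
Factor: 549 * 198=2^1*3^4 * 11^1*61^1= 108702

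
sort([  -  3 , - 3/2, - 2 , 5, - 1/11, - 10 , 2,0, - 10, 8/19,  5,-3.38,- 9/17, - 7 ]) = [- 10  , - 10, - 7, - 3.38 , - 3, - 2 , - 3/2, - 9/17, - 1/11,0 , 8/19,2,5, 5]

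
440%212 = 16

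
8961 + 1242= 10203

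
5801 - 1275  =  4526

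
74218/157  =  472 + 114/157 = 472.73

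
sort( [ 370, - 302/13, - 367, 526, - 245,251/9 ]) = [-367, - 245, - 302/13,251/9 , 370, 526 ]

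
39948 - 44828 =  - 4880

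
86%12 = 2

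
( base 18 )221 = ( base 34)k5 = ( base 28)OD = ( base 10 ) 685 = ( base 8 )1255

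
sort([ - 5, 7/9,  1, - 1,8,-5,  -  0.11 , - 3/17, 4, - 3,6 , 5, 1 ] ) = [ - 5 , - 5, - 3 , - 1 , - 3/17,  -  0.11,7/9, 1, 1, 4, 5, 6, 8]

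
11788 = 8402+3386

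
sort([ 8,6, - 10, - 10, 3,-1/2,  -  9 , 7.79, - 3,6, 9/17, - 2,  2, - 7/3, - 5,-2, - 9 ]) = [ - 10,-10, - 9, - 9, - 5,-3, - 7/3,-2, - 2, - 1/2, 9/17,2,3,6,6,  7.79, 8 ] 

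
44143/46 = 44143/46 = 959.63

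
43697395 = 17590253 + 26107142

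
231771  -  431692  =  -199921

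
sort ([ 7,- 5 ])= [ - 5,7 ]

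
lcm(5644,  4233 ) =16932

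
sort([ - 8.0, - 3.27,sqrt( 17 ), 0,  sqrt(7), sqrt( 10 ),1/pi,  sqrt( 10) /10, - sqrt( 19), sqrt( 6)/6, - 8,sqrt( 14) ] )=[ - 8.0,- 8 , - sqrt(19),- 3.27, 0,sqrt( 10)/10 , 1/pi,  sqrt( 6)/6,sqrt( 7),  sqrt( 10),  sqrt(14),  sqrt( 17)]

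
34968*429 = 15001272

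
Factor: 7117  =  11^1  *647^1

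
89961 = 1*89961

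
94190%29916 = 4442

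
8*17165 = 137320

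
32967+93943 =126910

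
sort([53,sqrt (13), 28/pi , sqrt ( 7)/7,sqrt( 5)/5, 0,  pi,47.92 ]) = [ 0, sqrt( 7)/7, sqrt( 5)/5, pi , sqrt( 13 ), 28/pi,47.92,53]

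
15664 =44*356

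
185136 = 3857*48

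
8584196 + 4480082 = 13064278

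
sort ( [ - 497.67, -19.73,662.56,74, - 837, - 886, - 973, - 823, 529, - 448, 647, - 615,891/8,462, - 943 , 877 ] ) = [ - 973, - 943, - 886, - 837, - 823,-615, - 497.67, - 448, - 19.73, 74,891/8, 462 , 529,647,662.56,877]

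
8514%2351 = 1461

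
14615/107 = 14615/107 = 136.59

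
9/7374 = 3/2458 = 0.00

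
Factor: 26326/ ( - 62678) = -13163/31339 = - 7^( - 1 )*11^(- 2) * 37^( - 1)*13163^1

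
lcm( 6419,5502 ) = 38514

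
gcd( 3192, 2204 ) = 76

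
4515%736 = 99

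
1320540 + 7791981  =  9112521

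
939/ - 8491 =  - 1 + 7552/8491  =  -0.11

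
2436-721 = 1715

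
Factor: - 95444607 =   -  3^1 * 2617^1*12157^1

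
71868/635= 113+ 113/635= 113.18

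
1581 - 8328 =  - 6747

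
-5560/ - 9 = 617+7/9 = 617.78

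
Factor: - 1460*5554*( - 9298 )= 75395994320  =  2^4*5^1 *73^1 *2777^1*4649^1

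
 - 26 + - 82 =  - 108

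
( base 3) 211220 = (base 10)618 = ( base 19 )1da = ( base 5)4433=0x26A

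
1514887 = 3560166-2045279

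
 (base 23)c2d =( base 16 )1907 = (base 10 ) 6407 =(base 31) 6KL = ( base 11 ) 48A5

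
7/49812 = 1/7116 = 0.00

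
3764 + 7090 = 10854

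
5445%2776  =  2669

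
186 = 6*31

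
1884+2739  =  4623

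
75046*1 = 75046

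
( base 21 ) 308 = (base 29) 1GQ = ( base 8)2463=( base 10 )1331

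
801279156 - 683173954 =118105202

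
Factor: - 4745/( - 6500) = 73/100  =  2^( - 2)*5^( -2) * 73^1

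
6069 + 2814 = 8883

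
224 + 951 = 1175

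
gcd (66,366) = 6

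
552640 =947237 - 394597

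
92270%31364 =29542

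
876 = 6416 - 5540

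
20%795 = 20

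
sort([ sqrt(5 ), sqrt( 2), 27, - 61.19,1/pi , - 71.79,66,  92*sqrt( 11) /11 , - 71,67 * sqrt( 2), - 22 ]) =[ - 71.79, - 71, - 61.19 , - 22,1/pi,sqrt( 2 ),sqrt ( 5 ),27,  92*sqrt( 11)/11,66,67*sqrt( 2)]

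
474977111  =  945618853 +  - 470641742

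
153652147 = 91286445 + 62365702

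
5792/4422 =2896/2211=   1.31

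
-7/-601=7/601 = 0.01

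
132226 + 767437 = 899663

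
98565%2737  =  33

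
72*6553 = 471816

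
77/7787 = 77/7787  =  0.01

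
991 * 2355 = 2333805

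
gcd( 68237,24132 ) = 1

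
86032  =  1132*76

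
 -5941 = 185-6126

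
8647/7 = 8647/7 = 1235.29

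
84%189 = 84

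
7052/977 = 7052/977 = 7.22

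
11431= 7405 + 4026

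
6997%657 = 427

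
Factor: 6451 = 6451^1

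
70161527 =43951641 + 26209886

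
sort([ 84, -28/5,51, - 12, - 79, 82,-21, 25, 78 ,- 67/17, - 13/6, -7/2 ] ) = [ - 79, - 21, - 12, - 28/5, - 67/17, - 7/2,- 13/6,25, 51,78,82,84]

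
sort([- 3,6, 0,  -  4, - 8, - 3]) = [-8  , - 4, - 3, - 3, 0,6]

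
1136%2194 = 1136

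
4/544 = 1/136=0.01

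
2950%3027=2950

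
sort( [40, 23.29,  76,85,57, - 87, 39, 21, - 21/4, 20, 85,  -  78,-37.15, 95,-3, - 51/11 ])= [ -87  ,-78,  -  37.15, - 21/4,-51/11, - 3,  20, 21, 23.29,39 , 40, 57, 76, 85, 85,95 ] 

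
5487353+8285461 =13772814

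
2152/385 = 5 + 227/385 = 5.59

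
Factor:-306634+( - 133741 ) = -440375 = -5^3*13^1*271^1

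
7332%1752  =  324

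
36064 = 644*56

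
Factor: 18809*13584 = 2^4*3^1*7^1*283^1*2687^1 = 255501456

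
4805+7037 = 11842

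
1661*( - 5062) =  - 8407982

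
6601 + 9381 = 15982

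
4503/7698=1501/2566 = 0.58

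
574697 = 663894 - 89197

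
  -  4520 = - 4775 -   -  255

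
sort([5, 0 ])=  [ 0,5]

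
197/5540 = 197/5540 = 0.04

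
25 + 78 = 103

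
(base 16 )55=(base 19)49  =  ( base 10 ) 85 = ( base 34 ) 2H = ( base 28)31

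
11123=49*227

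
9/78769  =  9/78769 =0.00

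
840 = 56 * 15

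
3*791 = 2373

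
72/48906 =4/2717 =0.00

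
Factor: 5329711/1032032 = 2^( - 5)*137^1*32251^( - 1)*38903^1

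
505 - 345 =160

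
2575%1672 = 903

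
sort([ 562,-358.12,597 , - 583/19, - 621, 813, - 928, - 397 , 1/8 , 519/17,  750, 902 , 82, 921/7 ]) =[ - 928,-621, - 397,-358.12, - 583/19,1/8, 519/17,82 , 921/7,562 , 597 , 750,813 , 902]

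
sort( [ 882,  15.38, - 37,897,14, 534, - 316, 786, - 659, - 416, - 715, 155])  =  [-715,-659, - 416, - 316, - 37, 14 , 15.38, 155,534, 786, 882 , 897]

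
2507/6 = 2507/6 = 417.83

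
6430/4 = 1607 + 1/2 = 1607.50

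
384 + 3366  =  3750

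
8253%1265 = 663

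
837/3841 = 837/3841 = 0.22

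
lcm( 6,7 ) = 42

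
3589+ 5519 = 9108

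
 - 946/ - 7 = 135 + 1/7  =  135.14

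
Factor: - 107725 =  - 5^2*31^1*139^1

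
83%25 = 8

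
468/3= 156 = 156.00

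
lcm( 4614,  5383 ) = 32298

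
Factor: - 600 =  -2^3*3^1* 5^2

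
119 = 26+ 93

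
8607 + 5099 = 13706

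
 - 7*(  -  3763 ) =26341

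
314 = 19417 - 19103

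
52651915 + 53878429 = 106530344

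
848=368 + 480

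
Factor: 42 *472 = 2^4*3^1*7^1*  59^1=19824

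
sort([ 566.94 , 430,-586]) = [ - 586, 430 , 566.94 ]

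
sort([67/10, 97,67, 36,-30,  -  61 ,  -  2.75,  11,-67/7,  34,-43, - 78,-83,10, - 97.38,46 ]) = [ - 97.38, - 83, - 78,  -  61, -43, - 30, - 67/7,-2.75, 67/10,10,11 , 34,  36,  46,67,97] 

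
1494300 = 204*7325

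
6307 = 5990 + 317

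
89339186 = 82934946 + 6404240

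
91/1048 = 91/1048=0.09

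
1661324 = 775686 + 885638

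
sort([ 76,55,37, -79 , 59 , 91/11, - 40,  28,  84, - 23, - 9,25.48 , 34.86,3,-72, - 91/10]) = [ - 79, - 72,- 40, - 23,- 91/10, - 9,3, 91/11,25.48,28,34.86,  37,55,59,76 , 84]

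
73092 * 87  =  6359004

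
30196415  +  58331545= 88527960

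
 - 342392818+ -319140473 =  - 661533291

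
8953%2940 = 133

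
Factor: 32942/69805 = 2^1*5^( - 1 )*7^1*13^1*23^( - 1)*181^1*607^( - 1) 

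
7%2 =1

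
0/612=0 = 0.00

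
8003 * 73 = 584219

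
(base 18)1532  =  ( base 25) C08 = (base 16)1D54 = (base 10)7508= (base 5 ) 220013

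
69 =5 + 64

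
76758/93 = 25586/31  =  825.35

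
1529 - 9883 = - 8354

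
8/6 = 1 + 1/3= 1.33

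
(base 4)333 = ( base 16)3F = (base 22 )2J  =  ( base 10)63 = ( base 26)2b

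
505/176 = 2 +153/176 = 2.87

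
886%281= 43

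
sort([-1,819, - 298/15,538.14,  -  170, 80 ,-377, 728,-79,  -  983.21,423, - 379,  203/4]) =[  -  983.21, - 379,-377,-170,-79, - 298/15,-1, 203/4,80, 423 , 538.14 , 728,819]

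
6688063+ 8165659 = 14853722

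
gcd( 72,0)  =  72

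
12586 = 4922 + 7664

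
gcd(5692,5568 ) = 4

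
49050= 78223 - 29173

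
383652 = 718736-335084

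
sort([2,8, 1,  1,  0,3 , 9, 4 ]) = [ 0, 1, 1,2,3,4,8,9 ]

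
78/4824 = 13/804 = 0.02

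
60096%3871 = 2031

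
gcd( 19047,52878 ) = 21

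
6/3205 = 6/3205 = 0.00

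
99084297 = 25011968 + 74072329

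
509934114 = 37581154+472352960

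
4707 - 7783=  - 3076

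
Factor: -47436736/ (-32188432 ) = 2964796/2011777 = 2^2 * 19^(-1) * 397^1 * 1867^1*105883^( - 1)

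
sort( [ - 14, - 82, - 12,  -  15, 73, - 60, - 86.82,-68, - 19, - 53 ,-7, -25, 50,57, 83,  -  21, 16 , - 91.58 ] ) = [  -  91.58,  -  86.82, - 82, - 68, -60,-53, - 25,-21, - 19,-15,  -  14,  -  12,-7,16,50,  57, 73,83]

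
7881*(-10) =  - 78810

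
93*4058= 377394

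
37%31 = 6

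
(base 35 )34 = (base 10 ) 109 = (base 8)155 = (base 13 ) 85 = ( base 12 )91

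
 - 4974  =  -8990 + 4016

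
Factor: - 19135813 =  - 19135813^1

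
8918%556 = 22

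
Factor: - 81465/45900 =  - 2^( - 2)* 3^( - 2 )*5^( - 1 )* 17^( -1)*5431^1 = - 5431/3060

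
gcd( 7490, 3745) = 3745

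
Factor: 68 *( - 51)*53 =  -2^2*3^1*17^2*53^1  =  - 183804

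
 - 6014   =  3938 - 9952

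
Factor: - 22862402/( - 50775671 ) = 2^1*41^( - 1)*2503^1*4567^1*1238431^(- 1) 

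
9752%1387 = 43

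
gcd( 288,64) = 32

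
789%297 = 195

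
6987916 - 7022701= - 34785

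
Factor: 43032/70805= 2^3 * 3^1*5^( - 1)*7^( - 2 ) * 11^1*17^( - 2 )*163^1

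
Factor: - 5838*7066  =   - 2^2*3^1 * 7^1 * 139^1*3533^1 = - 41251308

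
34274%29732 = 4542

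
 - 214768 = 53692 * ( - 4)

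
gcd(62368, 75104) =32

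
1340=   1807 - 467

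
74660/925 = 80+132/185 =80.71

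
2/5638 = 1/2819= 0.00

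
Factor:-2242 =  - 2^1*19^1*59^1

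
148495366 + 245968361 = 394463727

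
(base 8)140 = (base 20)4G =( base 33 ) 2u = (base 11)88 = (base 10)96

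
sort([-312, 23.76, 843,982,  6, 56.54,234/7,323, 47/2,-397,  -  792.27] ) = [ - 792.27, - 397 , - 312, 6,47/2, 23.76, 234/7, 56.54,323, 843,982 ] 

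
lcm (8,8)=8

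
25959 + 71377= 97336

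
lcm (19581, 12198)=744078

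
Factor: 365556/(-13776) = -743/28=-2^(-2 )*7^( - 1 )*743^1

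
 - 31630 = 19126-50756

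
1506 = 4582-3076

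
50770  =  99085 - 48315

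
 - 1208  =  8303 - 9511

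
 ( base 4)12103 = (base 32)cj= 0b110010011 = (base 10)403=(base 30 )DD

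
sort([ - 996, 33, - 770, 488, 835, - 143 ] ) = [ - 996, - 770, - 143,33, 488, 835]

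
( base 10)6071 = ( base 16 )17b7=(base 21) DG2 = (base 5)143241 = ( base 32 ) 5tn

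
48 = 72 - 24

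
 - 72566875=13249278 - 85816153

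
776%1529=776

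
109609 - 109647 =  - 38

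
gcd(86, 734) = 2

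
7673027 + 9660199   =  17333226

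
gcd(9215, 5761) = 1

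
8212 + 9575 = 17787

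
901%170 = 51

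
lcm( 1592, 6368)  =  6368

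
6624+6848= 13472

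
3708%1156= 240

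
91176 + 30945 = 122121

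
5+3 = 8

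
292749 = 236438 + 56311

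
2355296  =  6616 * 356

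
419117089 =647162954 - 228045865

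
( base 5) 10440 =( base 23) 199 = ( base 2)1011101001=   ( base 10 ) 745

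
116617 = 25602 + 91015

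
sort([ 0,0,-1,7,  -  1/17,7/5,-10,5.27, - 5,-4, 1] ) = [  -  10,-5,  -  4,-1, -1/17,0,0,1,7/5,5.27,7 ] 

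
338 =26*13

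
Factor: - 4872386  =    -  2^1*1319^1*1847^1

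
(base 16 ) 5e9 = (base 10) 1513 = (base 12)A61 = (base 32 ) 1F9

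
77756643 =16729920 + 61026723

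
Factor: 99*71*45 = 316305 = 3^4 * 5^1*11^1*71^1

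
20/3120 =1/156 = 0.01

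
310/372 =5/6 = 0.83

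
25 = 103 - 78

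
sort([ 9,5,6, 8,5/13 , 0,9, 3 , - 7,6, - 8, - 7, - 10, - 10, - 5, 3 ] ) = [ - 10,-10, - 8, - 7, -7,  -  5,0,  5/13, 3, 3,5,6, 6, 8, 9, 9]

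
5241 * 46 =241086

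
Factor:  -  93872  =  -2^4*5867^1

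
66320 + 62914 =129234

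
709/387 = 709/387 = 1.83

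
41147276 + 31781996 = 72929272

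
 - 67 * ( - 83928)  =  5623176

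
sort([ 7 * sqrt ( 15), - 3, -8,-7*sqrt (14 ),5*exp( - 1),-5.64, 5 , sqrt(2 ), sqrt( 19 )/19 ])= [ - 7*sqrt (14),-8, - 5.64,-3,sqrt (19) /19,sqrt( 2 ),5*exp ( - 1), 5, 7*sqrt( 15) ]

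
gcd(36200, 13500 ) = 100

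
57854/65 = 890 + 4/65 = 890.06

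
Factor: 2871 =3^2*11^1  *29^1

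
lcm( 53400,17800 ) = 53400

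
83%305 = 83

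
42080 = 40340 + 1740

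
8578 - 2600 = 5978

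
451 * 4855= 2189605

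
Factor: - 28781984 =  - 2^5 * 7^1*11^1*11681^1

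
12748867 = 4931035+7817832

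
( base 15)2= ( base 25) 2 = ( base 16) 2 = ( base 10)2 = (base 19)2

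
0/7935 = 0 = 0.00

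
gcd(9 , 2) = 1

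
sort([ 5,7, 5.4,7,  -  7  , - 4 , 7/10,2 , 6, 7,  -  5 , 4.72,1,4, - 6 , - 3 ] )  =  [-7, - 6, - 5 , - 4, - 3,7/10, 1,  2,4,4.72, 5,5.4 , 6, 7,7,7]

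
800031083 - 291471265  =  508559818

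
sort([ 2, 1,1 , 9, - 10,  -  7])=[ - 10, - 7,1, 1,  2,9 ] 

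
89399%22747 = 21158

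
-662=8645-9307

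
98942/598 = 49471/299 =165.45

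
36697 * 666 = 24440202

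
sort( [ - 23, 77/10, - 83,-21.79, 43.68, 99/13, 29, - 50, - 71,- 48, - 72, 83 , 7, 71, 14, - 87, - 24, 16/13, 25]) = [ - 87,-83, - 72, - 71, - 50,- 48, - 24, - 23, - 21.79, 16/13,7, 99/13,77/10, 14,25 , 29 , 43.68, 71, 83]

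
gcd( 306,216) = 18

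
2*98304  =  196608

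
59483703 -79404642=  - 19920939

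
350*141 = 49350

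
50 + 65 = 115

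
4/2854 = 2/1427 =0.00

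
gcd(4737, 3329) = 1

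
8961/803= 11 + 128/803 = 11.16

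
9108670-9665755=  - 557085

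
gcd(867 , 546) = 3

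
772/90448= 193/22612 = 0.01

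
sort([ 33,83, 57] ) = [33,57,83]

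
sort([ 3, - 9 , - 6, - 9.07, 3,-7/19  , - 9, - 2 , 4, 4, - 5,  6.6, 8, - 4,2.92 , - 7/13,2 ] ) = [-9.07, - 9, - 9, - 6,- 5  , - 4, - 2,-7/13, - 7/19, 2,  2.92,3, 3, 4,4 , 6.6, 8]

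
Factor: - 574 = -2^1*7^1 * 41^1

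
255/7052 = 255/7052 = 0.04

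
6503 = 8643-2140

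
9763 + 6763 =16526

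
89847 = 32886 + 56961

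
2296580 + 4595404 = 6891984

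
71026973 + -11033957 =59993016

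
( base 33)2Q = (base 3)10102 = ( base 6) 232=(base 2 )1011100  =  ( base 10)92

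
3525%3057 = 468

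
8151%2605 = 336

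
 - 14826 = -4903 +  -  9923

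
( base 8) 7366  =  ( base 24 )6fe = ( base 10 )3830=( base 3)12020212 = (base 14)1578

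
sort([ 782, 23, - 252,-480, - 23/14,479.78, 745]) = [ - 480, - 252, - 23/14 , 23, 479.78,745,782] 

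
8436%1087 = 827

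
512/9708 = 128/2427 = 0.05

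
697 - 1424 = - 727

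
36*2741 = 98676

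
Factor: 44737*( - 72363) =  - 3^1  *  7^2*11^1*83^1*24121^1 = - 3237303531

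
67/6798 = 67/6798= 0.01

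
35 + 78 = 113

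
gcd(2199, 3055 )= 1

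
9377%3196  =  2985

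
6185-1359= 4826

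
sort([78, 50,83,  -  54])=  [- 54, 50, 78,83 ] 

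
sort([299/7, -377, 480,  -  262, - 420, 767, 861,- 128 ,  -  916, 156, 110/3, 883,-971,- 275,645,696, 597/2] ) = [-971, - 916,-420, - 377,-275, - 262,-128 , 110/3, 299/7, 156, 597/2, 480,  645,696, 767, 861, 883]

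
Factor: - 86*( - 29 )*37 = 2^1*29^1*37^1*  43^1 =92278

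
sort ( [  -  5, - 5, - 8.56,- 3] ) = [ - 8.56, - 5,-5, - 3]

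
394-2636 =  - 2242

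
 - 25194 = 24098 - 49292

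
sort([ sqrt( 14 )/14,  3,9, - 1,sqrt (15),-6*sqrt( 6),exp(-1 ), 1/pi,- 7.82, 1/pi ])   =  [-6*sqrt( 6 ),  -  7.82, - 1,sqrt( 14) /14,1/pi,1/pi, exp(  -  1 ), 3,sqrt( 15 ), 9]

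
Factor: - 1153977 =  - 3^1*11^3*17^2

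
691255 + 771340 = 1462595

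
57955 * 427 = 24746785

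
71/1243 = 71/1243= 0.06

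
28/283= 28/283 =0.10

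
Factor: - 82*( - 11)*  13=2^1*11^1 *13^1*41^1 = 11726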